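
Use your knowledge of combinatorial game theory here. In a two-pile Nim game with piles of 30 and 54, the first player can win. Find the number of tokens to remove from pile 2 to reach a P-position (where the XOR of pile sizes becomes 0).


Piles: 30 and 54
Current XOR: 30 XOR 54 = 40 (non-zero, so this is an N-position).
To make the XOR zero, we need to find a move that balances the piles.
For pile 2 (size 54): target = 54 XOR 40 = 30
We reduce pile 2 from 54 to 30.
Tokens removed: 54 - 30 = 24
Verification: 30 XOR 30 = 0

24


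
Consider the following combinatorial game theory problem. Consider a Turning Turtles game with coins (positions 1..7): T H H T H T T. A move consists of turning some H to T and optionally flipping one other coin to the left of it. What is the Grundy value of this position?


Coins: T H H T H T T
Key fact: a single head at position k behaves exactly like a Nim heap of size k (turning it to T and optionally flipping a coin at j < k corresponds to moving the heap from k to j, or to 0), and heads combine as a disjunctive sum (two heads at the same place would cancel, matching j XOR j = 0). So the Nim-value is the XOR of the 1-indexed positions of the heads.
Face-up positions (1-indexed): [2, 3, 5]
XOR 0 with 2: 0 XOR 2 = 2
XOR 2 with 3: 2 XOR 3 = 1
XOR 1 with 5: 1 XOR 5 = 4
Nim-value = 4

4


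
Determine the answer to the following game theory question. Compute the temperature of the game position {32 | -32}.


The game is {32 | -32}, a switch {a | b} with numbers a > b.
Cooling {a | b} by t gives {a - t | b + t}, which stops being hot when a - t = b + t, i.e. at t = (a - b)/2. So the temperature of a switch is (a - b)/2.
Temperature = (Left option - Right option) / 2
= (32 - (-32)) / 2
= 64 / 2
= 32

32


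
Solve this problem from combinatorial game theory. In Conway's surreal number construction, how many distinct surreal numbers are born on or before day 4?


Day 0: {|} = 0 is born. Count = 1.
Day n: the number of surreal numbers born by day n is 2^(n+1) - 1.
By day 0: 2^1 - 1 = 1
By day 1: 2^2 - 1 = 3
By day 2: 2^3 - 1 = 7
By day 3: 2^4 - 1 = 15
By day 4: 2^5 - 1 = 31
By day 4: 31 surreal numbers.

31


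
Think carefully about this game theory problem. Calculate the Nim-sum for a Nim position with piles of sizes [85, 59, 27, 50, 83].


We need the XOR (exclusive or) of all pile sizes.
After XOR-ing pile 1 (size 85): 0 XOR 85 = 85
After XOR-ing pile 2 (size 59): 85 XOR 59 = 110
After XOR-ing pile 3 (size 27): 110 XOR 27 = 117
After XOR-ing pile 4 (size 50): 117 XOR 50 = 71
After XOR-ing pile 5 (size 83): 71 XOR 83 = 20
The Nim-value of this position is 20.

20


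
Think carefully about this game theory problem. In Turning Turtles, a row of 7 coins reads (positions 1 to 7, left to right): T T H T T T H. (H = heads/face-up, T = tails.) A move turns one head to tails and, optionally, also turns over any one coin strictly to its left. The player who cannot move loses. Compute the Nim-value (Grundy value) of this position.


Coins: T T H T T T H
Key fact: a single head at position k behaves exactly like a Nim heap of size k (turning it to T and optionally flipping a coin at j < k corresponds to moving the heap from k to j, or to 0), and heads combine as a disjunctive sum (two heads at the same place would cancel, matching j XOR j = 0). So the Nim-value is the XOR of the 1-indexed positions of the heads.
Face-up positions (1-indexed): [3, 7]
XOR 0 with 3: 0 XOR 3 = 3
XOR 3 with 7: 3 XOR 7 = 4
Nim-value = 4

4


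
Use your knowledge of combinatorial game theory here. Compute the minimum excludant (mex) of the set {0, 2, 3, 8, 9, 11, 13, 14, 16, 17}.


Set = {0, 2, 3, 8, 9, 11, 13, 14, 16, 17}
0 is in the set.
1 is NOT in the set. This is the mex.
mex = 1

1


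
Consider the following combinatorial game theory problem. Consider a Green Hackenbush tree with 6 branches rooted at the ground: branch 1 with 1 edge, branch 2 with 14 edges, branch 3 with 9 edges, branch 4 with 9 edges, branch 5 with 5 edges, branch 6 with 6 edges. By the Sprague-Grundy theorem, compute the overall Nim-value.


The tree has 6 branches from the ground vertex.
In Green Hackenbush, the Nim-value of a simple path of length k is k.
Branch 1: length 1, Nim-value = 1
Branch 2: length 14, Nim-value = 14
Branch 3: length 9, Nim-value = 9
Branch 4: length 9, Nim-value = 9
Branch 5: length 5, Nim-value = 5
Branch 6: length 6, Nim-value = 6
Total Nim-value = XOR of all branch values:
0 XOR 1 = 1
1 XOR 14 = 15
15 XOR 9 = 6
6 XOR 9 = 15
15 XOR 5 = 10
10 XOR 6 = 12
Nim-value of the tree = 12

12


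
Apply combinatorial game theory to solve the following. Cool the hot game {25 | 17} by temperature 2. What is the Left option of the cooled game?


Original game: {25 | 17} (a switch {a | b} with a > b).
Cooling by t (for t below the temperature (a - b)/2 = 4) taxes each move by t: {a | b} cooled by t is {a - t | b + t}.
Cooling amount: t = 2
Cooled Left option: 25 - 2 = 23
Cooled Right option: 17 + 2 = 19
Cooled game: {23 | 19}
Left option = 23

23


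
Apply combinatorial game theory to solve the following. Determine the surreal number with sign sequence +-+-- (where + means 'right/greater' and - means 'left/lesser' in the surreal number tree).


Sign expansion: +-+--
Rule: track bounds (lo, hi), initially (-inf, +inf). On '+', the current value becomes lo and we move to the simplest number in (value, hi): value + 1 if hi = +inf, otherwise the midpoint (value + hi)/2. On '-', the current value becomes hi and we move to value - 1 if lo = -inf, otherwise the midpoint (lo + value)/2.
Start at 0.
Step 1: sign = +, move right. Bounds: (0, +inf). Value = 1
Step 2: sign = -, move left. Bounds: (0, 1). Value = 1/2
Step 3: sign = +, move right. Bounds: (1/2, 1). Value = 3/4
Step 4: sign = -, move left. Bounds: (1/2, 3/4). Value = 5/8
Step 5: sign = -, move left. Bounds: (1/2, 5/8). Value = 9/16
The surreal number with sign expansion +-+-- is 9/16.

9/16


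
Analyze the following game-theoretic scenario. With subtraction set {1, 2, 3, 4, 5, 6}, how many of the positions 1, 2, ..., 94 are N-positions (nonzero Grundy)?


Subtraction set S = {1, 2, 3, 4, 5, 6}, so G(n) = n mod 7.
G(n) = 0 when n is a multiple of 7.
Multiples of 7 in [1, 94]: 13
N-positions (nonzero Grundy) = 94 - 13 = 81

81


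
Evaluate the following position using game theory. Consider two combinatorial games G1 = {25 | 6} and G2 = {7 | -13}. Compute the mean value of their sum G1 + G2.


G1 = {25 | 6}, G2 = {7 | -13}
Each is a switch {a | b} with numbers a > b; its mean value is (a + b)/2, and mean value is additive over game sums: m(G1 + G2) = m(G1) + m(G2).
Mean of G1 = (25 + (6))/2 = 31/2 = 31/2
Mean of G2 = (7 + (-13))/2 = -6/2 = -3
Mean of G1 + G2 = 31/2 + -3 = 25/2

25/2


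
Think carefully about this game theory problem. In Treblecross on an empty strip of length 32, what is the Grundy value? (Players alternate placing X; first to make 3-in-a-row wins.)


Treblecross: place X on empty cells; 3-in-a-row wins.
Playing within two cells of an existing X lets the opponent win at once, so sensible play treats the cells i-2..i+2 around each X as dead. The player left with no safe cell loses, so this is a normal-play take-away game on strips of safe cells.
Placing X at cell i (0-indexed) of a strip of k safe cells leaves independent strips of sizes max(0, i-2) and max(0, k-i-3). Hence G(k) = mex{ G(max(0,i-2)) XOR G(max(0,k-i-3)) : 0 <= i < k }, with G(0) = 0.
G(1): splits (0,0):0^0=0 -> mex({0}) = 1
G(2): splits (0,0):0^0=0 -> mex({0}) = 1
G(3): splits (0,0):0^0=0 -> mex({0}) = 1
G(4): splits (0,1):0^1=1 (0,0):0^0=0 -> mex({0, 1}) = 2
G(5): splits (0,2):0^1=1 (0,1):0^1=1 (0,0):0^0=0 -> mex({0, 1}) = 2
G(6) = mex({1}) = 0
G(7) = mex({0, 1, 2}) = 3
G(8) = mex({0, 1, 2}) = 3
G(9) = mex({0, 2}) = 1
G(10) = mex({0, 2, 3}) = 1
G(11) = mex({0, 3}) = 1
G(12) = mex({1, 3}) = 0
G(13) = mex({0, 1, 2, 3}) = 4
G(14) = mex({0, 1, 2}) = 3
G(15) = mex({0, 1, 2}) = 3
G(16) = mex({0, 1, 2, 4}) = 3
G(17) = mex({0, 1, 3, 4}) = 2
G(18) = mex({0, 1, 3, 4}) = 2
G(19) = mex({0, 1, 3, 5}) = 2
G(20) = mex({0, 1, 2, 3, 5}) = 4
G(21) = mex({0, 1, 2, 3, 5}) = 4
G(22) = mex({1, 2, 6}) = 0
G(23) = mex({0, 1, 2, 3, 4, 6}) = 5
G(24) = mex({0, 1, 2, 3, 4}) = 5
G(25) = mex({0, 1, 3, 4, 7}) = 2
G(26) = mex({0, 1, 3, 4, 5, 7}) = 2
G(27) = mex({0, 1, 3, 5}) = 2
G(28) = mex({0, 1, 2, 5}) = 3
G(29) = mex({0, 1, 2, 4, 5, 6}) = 3
G(30) = mex({1, 2, 4, 6}) = 0
G(31) = mex({0, 1, 2, 3, 4, 6}) = 5
G(32) = mex({1, 2, 3, 4, 7}) = 0
Therefore G(32) = 0.

0


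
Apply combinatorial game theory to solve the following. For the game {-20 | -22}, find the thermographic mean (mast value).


Game = {-20 | -22}, a switch {a | b} with numbers a > b.
Its thermograph has left wall a - t and right wall b + t, which meet at t = (a - b)/2, where both equal (a + b)/2. So the mast (mean value) is at (a + b)/2.
Mean = (-20 + (-22))/2 = -42/2 = -21

-21


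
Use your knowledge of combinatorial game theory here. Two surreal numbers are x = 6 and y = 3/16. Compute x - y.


x = 6, y = 3/16
Converting to common denominator: 16
x = 96/16, y = 3/16
x - y = 6 - 3/16 = 93/16

93/16


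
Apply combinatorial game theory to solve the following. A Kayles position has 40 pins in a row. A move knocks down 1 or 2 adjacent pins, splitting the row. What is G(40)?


Kayles: a move removes 1 or 2 adjacent pins from a contiguous row.
Removing pins from a row of k leaves two independent rows (a, b) with a + b = k - 1 (one pin) or a + b = k - 2 (two pins); an end removal gives a = 0.
By Sprague-Grundy, G(k) = mex{ G(a) XOR G(b) } over all these splits. G(0) = 0.
G(1): splits (0,0):0^0=0 -> mex({0}) = 1
G(2): splits (0,1):0^1=1 (0,0):0^0=0 -> mex({0, 1}) = 2
G(3): splits (0,2):0^2=2 (1,1):1^1=0 (0,1):0^1=1 -> mex({0, 1, 2}) = 3
G(4): splits (0,3):0^3=3 (1,2):1^2=3 (0,2):0^2=2 (1,1):1^1=0 -> mex({0, 2, 3}) = 1
G(5): splits (0,4):0^1=1 (1,3):1^3=2 (2,2):2^2=0 (0,3):0^3=3 (1,2):1^2=3 -> mex({0, 1, 2, 3}) = 4
G(6) = mex({0, 1, 2, 4}) = 3
G(7) = mex({0, 1, 3, 4, 5}) = 2
G(8) = mex({0, 2, 3, 5, 6}) = 1
G(9) = mex({0, 1, 2, 3, 6, 7}) = 4
G(10) = mex({0, 1, 3, 4, 5, 7}) = 2
G(11) = mex({0, 1, 2, 3, 4, 5}) = 6
G(12) = mex({0, 1, 2, 3, 5, 6, 7}) = 4
G(13) = mex({0, 2, 3, 4, 6, 7}) = 1
G(14) = mex({0, 1, 4, 5, 6, 7}) = 2
G(15) = mex({0, 1, 2, 3, 4, 5, 6}) = 7
G(16) = mex({0, 2, 3, 5, 6, 7}) = 1
G(17) = mex({0, 1, 2, 3, 5, 6, 7}) = 4
G(18) = mex({0, 1, 2, 4, 5, 6}) = 3
G(19) = mex({0, 1, 3, 4, 5, 7}) = 2
G(20) = mex({0, 2, 3, 4, 5, 6, 7}) = 1
G(21) = mex({0, 1, 2, 3, 5, 6, 7}) = 4
G(22) = mex({0, 1, 2, 3, 4, 5, 7}) = 6
G(23) = mex({0, 1, 2, 3, 4, 5, 6}) = 7
G(24) = mex({0, 1, 2, 3, 5, 6, 7}) = 4
G(25) = mex({0, 2, 3, 4, 6, 7}) = 1
G(26) = mex({0, 1, 3, 4, 5, 6, 7}) = 2
G(27) = mex({0, 1, 2, 3, 4, 5, 6, 7}) = 8
G(28) = mex({0, 1, 2, 3, 4, 6, 7, 8}) = 5
G(29) = mex({0, 1, 2, 3, 5, 6, 7, 8, 9}) = 4
G(30) = mex({0, 1, 2, 3, 4, 5, 6, 9, 10}) = 7
G(31) = mex({0, 1, 3, 4, 5, 7, 10, 11}) = 2
G(32) = mex({0, 2, 3, 4, 5, 6, 7, 9, 11}) = 1
G(33) = mex({0, 1, 2, 3, 4, 5, 6, 7, 9, 12}) = 8
G(34) = mex({0, 1, 2, 3, 4, 5, 7, 8, 11, 12}) = 6
G(35) = mex({0, 1, 2, 3, 4, 5, 6, 8, 9, 10, 11}) = 7
G(36) = mex({0, 1, 2, 3, 5, 6, 7, 9, 10}) = 4
G(37) = mex({0, 2, 3, 4, 6, 7, 9, 10, 11, 12}) = 1
G(38) = mex({0, 1, 3, 4, 5, 6, 7, 9, 10, 11, 12}) = 2
G(39) = mex({0, 1, 2, 4, 5, 6, 7, 9, 10, 12, 14}) = 3
G(40) = mex({0, 2, 3, 4, 6, 7, 11, 12, 14}) = 1
Therefore G(40) = 1.

1


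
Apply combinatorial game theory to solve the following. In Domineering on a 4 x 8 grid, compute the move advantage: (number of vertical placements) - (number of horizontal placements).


Board is 4 x 8 (rows x cols).
Left (vertical) placements: (rows-1) * cols = 3 * 8 = 24
Right (horizontal) placements: rows * (cols-1) = 4 * 7 = 28
Advantage = Left - Right = 24 - 28 = -4

-4


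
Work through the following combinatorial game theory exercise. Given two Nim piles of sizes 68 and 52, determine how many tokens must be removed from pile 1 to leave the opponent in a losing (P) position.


Piles: 68 and 52
Current XOR: 68 XOR 52 = 112 (non-zero, so this is an N-position).
To make the XOR zero, we need to find a move that balances the piles.
For pile 1 (size 68): target = 68 XOR 112 = 52
We reduce pile 1 from 68 to 52.
Tokens removed: 68 - 52 = 16
Verification: 52 XOR 52 = 0

16


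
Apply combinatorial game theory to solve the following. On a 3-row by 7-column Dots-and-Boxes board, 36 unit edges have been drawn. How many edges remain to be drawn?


Grid: 3 x 7 boxes, i.e. 4 rows and 8 columns of dots.
Horizontal edges: (rows + 1) * cols = 4 * 7 = 28
Vertical edges: rows * (cols + 1) = 3 * 8 = 24
Total edges: 28 + 24 = 52
Edges drawn: 36
Remaining: 52 - 36 = 16

16


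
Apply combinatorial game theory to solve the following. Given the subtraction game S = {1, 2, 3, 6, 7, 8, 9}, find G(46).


The subtraction set is S = {1, 2, 3, 6, 7, 8, 9}.
G(k) = mex{ G(k - s) : s in S, s <= k }. We compute iteratively: G(0) = 0.
G(1) = mex({0}) = 1
G(2) = mex({0, 1}) = 2
G(3) = mex({0, 1, 2}) = 3
G(4) = mex({1, 2, 3}) = 0
G(5) = mex({0, 2, 3}) = 1
G(6) = mex({0, 1, 3}) = 2
G(7) = mex({0, 1, 2}) = 3
G(8) = mex({0, 1, 2, 3}) = 4
G(9) = mex({0, 1, 2, 3, 4}) = 5
G(10) = mex({0, 1, 2, 3, 4, 5}) = 6
G(11) = mex({0, 1, 2, 3, 4, 5, 6}) = 7
G(12) = mex({0, 1, 2, 3, 5, 6, 7}) = 4
G(13) = mex({0, 1, 2, 3, 4, 6, 7}) = 5
G(14) = mex({1, 2, 3, 4, 5, 7}) = 0
G(15) = mex({0, 2, 3, 4, 5}) = 1
G(16) = mex({0, 1, 3, 4, 5, 6}) = 2
G(17) = mex({0, 1, 2, 4, 5, 6, 7}) = 3
G(18) = mex({1, 2, 3, 4, 5, 6, 7}) = 0
G(19) = mex({0, 2, 3, 4, 5, 6, 7}) = 1
G(20) = mex({0, 1, 3, 4, 5, 7}) = 2
G(21) = mex({0, 1, 2, 4, 5}) = 3
G(22) = mex({0, 1, 2, 3, 5}) = 4
Observe that G(14)..G(22) = 0, 1, 2, 3, 0, 1, 2, 3, 4 repeats G(0)..G(8) = 0, 1, 2, 3, 0, 1, 2, 3, 4.
For k >= max(S) = 9, G(k) is determined by the previous 9 values G(k-9)..G(k-1); a window of 9 consecutive values has recurred shifted by 14, so by induction G(k + 14) = G(k) for all k >= 0: the sequence is periodic from the start with period 14.
One period: G(0..13) = 0, 1, 2, 3, 0, 1, 2, 3, 4, 5, 6, 7, 4, 5.
46 mod 14 = 4, so G(46) = G(4) = 0.

0


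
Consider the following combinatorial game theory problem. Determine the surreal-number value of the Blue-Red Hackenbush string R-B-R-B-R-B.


Edges (from ground): R-B-R-B-R-B
By Berlekamp's sign-expansion rule, a Blue-Red Hackenbush stalk has the value of the surreal number whose sign sequence is the edge sequence with B -> + and R -> -.
Sign sequence: -+-+-+
Trace the sign expansion in the surreal number tree, starting from 0:
Edge 1: R (sign -) -> bounds (-inf, 0), value = -1
Edge 2: B (sign +) -> bounds (-1, 0), value = -1/2
Edge 3: R (sign -) -> bounds (-1, -1/2), value = -3/4
Edge 4: B (sign +) -> bounds (-3/4, -1/2), value = -5/8
Edge 5: R (sign -) -> bounds (-3/4, -5/8), value = -11/16
Edge 6: B (sign +) -> bounds (-11/16, -5/8), value = -21/32
Game value = -21/32

-21/32


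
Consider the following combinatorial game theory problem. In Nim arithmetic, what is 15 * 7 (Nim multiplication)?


Nim multiplication is bilinear over XOR: (u XOR v) * w = (u*w) XOR (v*w).
So we split each operand into its bit components and XOR the pairwise Nim products.
15 = 1 + 2 + 4 + 8 (as XOR of powers of 2).
7 = 1 + 2 + 4 (as XOR of powers of 2).
Using the standard Nim-product table on single bits:
  2*2 = 3,   2*4 = 8,   2*8 = 12,
  4*4 = 6,   4*8 = 11,  8*8 = 13,
and  1*x = x (identity), k*l = l*k (commutative).
Pairwise Nim products:
  1 * 1 = 1
  1 * 2 = 2
  1 * 4 = 4
  2 * 1 = 2
  2 * 2 = 3
  2 * 4 = 8
  4 * 1 = 4
  4 * 2 = 8
  4 * 4 = 6
  8 * 1 = 8
  8 * 2 = 12
  8 * 4 = 11
XOR them: 1 XOR 2 XOR 4 XOR 2 XOR 3 XOR 8 XOR 4 XOR 8 XOR 6 XOR 8 XOR 12 XOR 11 = 11.
Result: 15 * 7 = 11 (in Nim).

11


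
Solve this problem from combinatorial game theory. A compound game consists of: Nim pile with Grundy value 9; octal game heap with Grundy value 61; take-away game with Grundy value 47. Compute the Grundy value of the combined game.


By the Sprague-Grundy theorem, the Grundy value of a sum of games is the XOR of individual Grundy values.
Nim pile: Grundy value = 9. Running XOR: 0 XOR 9 = 9
octal game heap: Grundy value = 61. Running XOR: 9 XOR 61 = 52
take-away game: Grundy value = 47. Running XOR: 52 XOR 47 = 27
The combined Grundy value is 27.

27


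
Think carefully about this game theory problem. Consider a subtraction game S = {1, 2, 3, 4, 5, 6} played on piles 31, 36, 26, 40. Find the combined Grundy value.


Subtraction set: {1, 2, 3, 4, 5, 6}
For this subtraction set, G(n) = n mod 7 (period = max + 1 = 7).
Pile 1 (size 31): G(31) = 31 mod 7 = 3
Pile 2 (size 36): G(36) = 36 mod 7 = 1
Pile 3 (size 26): G(26) = 26 mod 7 = 5
Pile 4 (size 40): G(40) = 40 mod 7 = 5
Total Grundy value = XOR of all: 3 XOR 1 XOR 5 XOR 5 = 2

2


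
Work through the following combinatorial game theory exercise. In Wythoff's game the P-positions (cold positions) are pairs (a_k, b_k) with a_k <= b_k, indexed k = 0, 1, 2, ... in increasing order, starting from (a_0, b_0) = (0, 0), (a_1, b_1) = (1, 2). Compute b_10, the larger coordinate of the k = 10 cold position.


By Wythoff's theorem, a_k = floor(k * phi) and b_k = floor(k * phi^2) = a_k + k, where phi = (1 + sqrt(5))/2 is the golden ratio.
phi = (1 + sqrt(5))/2 = 1.618034
phi^2 = phi + 1 = 2.618034
k = 10
k * phi^2 = 10 * 2.618034 = 26.180340
b_10 = floor(k * phi^2) = 26 (check: a_10 + k = 16 + 10 = 26)

26


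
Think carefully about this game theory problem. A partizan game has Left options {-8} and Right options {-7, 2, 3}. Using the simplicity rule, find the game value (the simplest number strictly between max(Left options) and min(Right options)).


Left options: {-8}, max = -8
Right options: {-7, 2, 3}, min = -7
All options are numbers and max(Left) < min(Right), so by the simplicity theorem the value is the simplest (earliest-born) number strictly between -8 and -7.
No integer lies strictly between -8 and -7, so the value is the dyadic rational m/2^k in the interval with the smallest k (then m odd); search k = 1, 2, ...:
Denominator 2: -15/2 lies strictly between -8 and -7 -- found.
The simplest number in the interval is -15/2.
Game value = -15/2

-15/2


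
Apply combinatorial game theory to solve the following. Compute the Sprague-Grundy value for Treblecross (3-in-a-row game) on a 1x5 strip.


Treblecross: place X on empty cells; 3-in-a-row wins.
Playing within two cells of an existing X lets the opponent win at once, so sensible play treats the cells i-2..i+2 around each X as dead. The player left with no safe cell loses, so this is a normal-play take-away game on strips of safe cells.
Placing X at cell i (0-indexed) of a strip of k safe cells leaves independent strips of sizes max(0, i-2) and max(0, k-i-3). Hence G(k) = mex{ G(max(0,i-2)) XOR G(max(0,k-i-3)) : 0 <= i < k }, with G(0) = 0.
G(1): splits (0,0):0^0=0 -> mex({0}) = 1
G(2): splits (0,0):0^0=0 -> mex({0}) = 1
G(3): splits (0,0):0^0=0 -> mex({0}) = 1
G(4): splits (0,1):0^1=1 (0,0):0^0=0 -> mex({0, 1}) = 2
G(5): splits (0,2):0^1=1 (0,1):0^1=1 (0,0):0^0=0 -> mex({0, 1}) = 2
Therefore G(5) = 2.

2


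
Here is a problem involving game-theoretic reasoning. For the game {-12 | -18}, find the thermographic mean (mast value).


Game = {-12 | -18}, a switch {a | b} with numbers a > b.
Its thermograph has left wall a - t and right wall b + t, which meet at t = (a - b)/2, where both equal (a + b)/2. So the mast (mean value) is at (a + b)/2.
Mean = (-12 + (-18))/2 = -30/2 = -15

-15


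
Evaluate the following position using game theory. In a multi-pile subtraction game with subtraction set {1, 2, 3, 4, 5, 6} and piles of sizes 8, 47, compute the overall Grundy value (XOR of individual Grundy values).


Subtraction set: {1, 2, 3, 4, 5, 6}
For this subtraction set, G(n) = n mod 7 (period = max + 1 = 7).
Pile 1 (size 8): G(8) = 8 mod 7 = 1
Pile 2 (size 47): G(47) = 47 mod 7 = 5
Total Grundy value = XOR of all: 1 XOR 5 = 4

4


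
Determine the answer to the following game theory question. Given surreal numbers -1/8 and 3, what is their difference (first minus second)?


x = -1/8, y = 3
Converting to common denominator: 8
x = -1/8, y = 24/8
x - y = -1/8 - 3 = -25/8

-25/8


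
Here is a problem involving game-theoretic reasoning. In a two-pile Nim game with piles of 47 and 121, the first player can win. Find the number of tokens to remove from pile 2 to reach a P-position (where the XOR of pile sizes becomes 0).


Piles: 47 and 121
Current XOR: 47 XOR 121 = 86 (non-zero, so this is an N-position).
To make the XOR zero, we need to find a move that balances the piles.
For pile 2 (size 121): target = 121 XOR 86 = 47
We reduce pile 2 from 121 to 47.
Tokens removed: 121 - 47 = 74
Verification: 47 XOR 47 = 0

74


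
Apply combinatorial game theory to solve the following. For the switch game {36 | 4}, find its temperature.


The game is {36 | 4}, a switch {a | b} with numbers a > b.
Cooling {a | b} by t gives {a - t | b + t}, which stops being hot when a - t = b + t, i.e. at t = (a - b)/2. So the temperature of a switch is (a - b)/2.
Temperature = (Left option - Right option) / 2
= (36 - (4)) / 2
= 32 / 2
= 16

16


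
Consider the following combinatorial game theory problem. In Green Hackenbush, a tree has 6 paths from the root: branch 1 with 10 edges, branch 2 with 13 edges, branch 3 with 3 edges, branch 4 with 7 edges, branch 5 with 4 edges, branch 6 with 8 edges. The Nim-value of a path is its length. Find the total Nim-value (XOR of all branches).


The tree has 6 branches from the ground vertex.
In Green Hackenbush, the Nim-value of a simple path of length k is k.
Branch 1: length 10, Nim-value = 10
Branch 2: length 13, Nim-value = 13
Branch 3: length 3, Nim-value = 3
Branch 4: length 7, Nim-value = 7
Branch 5: length 4, Nim-value = 4
Branch 6: length 8, Nim-value = 8
Total Nim-value = XOR of all branch values:
0 XOR 10 = 10
10 XOR 13 = 7
7 XOR 3 = 4
4 XOR 7 = 3
3 XOR 4 = 7
7 XOR 8 = 15
Nim-value of the tree = 15

15


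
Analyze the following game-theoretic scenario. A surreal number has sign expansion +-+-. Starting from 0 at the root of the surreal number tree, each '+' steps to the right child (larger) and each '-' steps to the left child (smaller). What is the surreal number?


Sign expansion: +-+-
Rule: track bounds (lo, hi), initially (-inf, +inf). On '+', the current value becomes lo and we move to the simplest number in (value, hi): value + 1 if hi = +inf, otherwise the midpoint (value + hi)/2. On '-', the current value becomes hi and we move to value - 1 if lo = -inf, otherwise the midpoint (lo + value)/2.
Start at 0.
Step 1: sign = +, move right. Bounds: (0, +inf). Value = 1
Step 2: sign = -, move left. Bounds: (0, 1). Value = 1/2
Step 3: sign = +, move right. Bounds: (1/2, 1). Value = 3/4
Step 4: sign = -, move left. Bounds: (1/2, 3/4). Value = 5/8
The surreal number with sign expansion +-+- is 5/8.

5/8


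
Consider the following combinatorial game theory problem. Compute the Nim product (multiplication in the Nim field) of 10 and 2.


Nim multiplication is bilinear over XOR: (u XOR v) * w = (u*w) XOR (v*w).
So we split each operand into its bit components and XOR the pairwise Nim products.
10 = 2 + 8 (as XOR of powers of 2).
2 = 2 (as XOR of powers of 2).
Using the standard Nim-product table on single bits:
  2*2 = 3,   2*4 = 8,   2*8 = 12,
  4*4 = 6,   4*8 = 11,  8*8 = 13,
and  1*x = x (identity), k*l = l*k (commutative).
Pairwise Nim products:
  2 * 2 = 3
  8 * 2 = 12
XOR them: 3 XOR 12 = 15.
Result: 10 * 2 = 15 (in Nim).

15


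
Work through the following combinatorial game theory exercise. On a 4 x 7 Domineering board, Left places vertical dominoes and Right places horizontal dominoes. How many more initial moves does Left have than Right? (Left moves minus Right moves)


Board is 4 x 7 (rows x cols).
Left (vertical) placements: (rows-1) * cols = 3 * 7 = 21
Right (horizontal) placements: rows * (cols-1) = 4 * 6 = 24
Advantage = Left - Right = 21 - 24 = -3

-3


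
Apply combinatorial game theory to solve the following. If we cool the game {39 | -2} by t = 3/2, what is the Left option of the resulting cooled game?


Original game: {39 | -2} (a switch {a | b} with a > b).
Cooling by t (for t below the temperature (a - b)/2 = 41/2) taxes each move by t: {a | b} cooled by t is {a - t | b + t}.
Cooling amount: t = 3/2
Cooled Left option: 39 - 3/2 = 75/2
Cooled Right option: -2 + 3/2 = -1/2
Cooled game: {75/2 | -1/2}
Left option = 75/2

75/2


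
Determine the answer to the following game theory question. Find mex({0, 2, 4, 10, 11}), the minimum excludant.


Set = {0, 2, 4, 10, 11}
0 is in the set.
1 is NOT in the set. This is the mex.
mex = 1

1


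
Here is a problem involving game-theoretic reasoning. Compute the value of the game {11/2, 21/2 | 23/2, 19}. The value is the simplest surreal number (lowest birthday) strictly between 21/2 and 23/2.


Left options: {11/2, 21/2}, max = 21/2
Right options: {23/2, 19}, min = 23/2
All options are numbers and max(Left) < min(Right), so by the simplicity theorem the value is the simplest (earliest-born) number strictly between 21/2 and 23/2.
The only integer strictly between 21/2 and 23/2 is 11.
No non-integer in the interval can be simpler: if x is a non-integer in the interval, then floor(x) or ceil(x) also lies in the interval (the interval contains an integer), and both are proper prefixes of x's sign expansion, i.e. born earlier. So the game value is 11.
Game value = 11

11


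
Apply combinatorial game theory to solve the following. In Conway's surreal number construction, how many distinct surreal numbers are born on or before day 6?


Day 0: {|} = 0 is born. Count = 1.
Day n: the number of surreal numbers born by day n is 2^(n+1) - 1.
By day 0: 2^1 - 1 = 1
By day 1: 2^2 - 1 = 3
By day 2: 2^3 - 1 = 7
By day 3: 2^4 - 1 = 15
By day 4: 2^5 - 1 = 31
By day 5: 2^6 - 1 = 63
By day 6: 2^7 - 1 = 127
By day 6: 127 surreal numbers.

127


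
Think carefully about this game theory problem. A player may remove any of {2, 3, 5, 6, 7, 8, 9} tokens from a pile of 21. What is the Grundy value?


The subtraction set is S = {2, 3, 5, 6, 7, 8, 9}.
G(k) = mex{ G(k - s) : s in S, s <= k }. We compute iteratively: G(0) = 0.
G(1) = mex({}) = 0
G(2) = mex({0}) = 1
G(3) = mex({0}) = 1
G(4) = mex({0, 1}) = 2
G(5) = mex({0, 1}) = 2
G(6) = mex({0, 1, 2}) = 3
G(7) = mex({0, 1, 2}) = 3
G(8) = mex({0, 1, 2, 3}) = 4
G(9) = mex({0, 1, 2, 3}) = 4
G(10) = mex({0, 1, 2, 3, 4}) = 5
G(11) = mex({1, 2, 3, 4}) = 0
G(12) = mex({1, 2, 3, 4, 5}) = 0
G(13) = mex({0, 2, 3, 4, 5}) = 1
G(14) = mex({0, 2, 3, 4}) = 1
G(15) = mex({0, 1, 3, 4, 5}) = 2
G(16) = mex({0, 1, 3, 4, 5}) = 2
G(17) = mex({0, 1, 2, 4, 5}) = 3
G(18) = mex({0, 1, 2, 4, 5}) = 3
G(19) = mex({0, 1, 2, 3, 5}) = 4
Observe that G(11)..G(19) = 0, 0, 1, 1, 2, 2, 3, 3, 4 repeats G(0)..G(8) = 0, 0, 1, 1, 2, 2, 3, 3, 4.
For k >= max(S) = 9, G(k) is determined by the previous 9 values G(k-9)..G(k-1); a window of 9 consecutive values has recurred shifted by 11, so by induction G(k + 11) = G(k) for all k >= 0: the sequence is periodic from the start with period 11.
One period: G(0..10) = 0, 0, 1, 1, 2, 2, 3, 3, 4, 4, 5.
21 mod 11 = 10, so G(21) = G(10) = 5.

5


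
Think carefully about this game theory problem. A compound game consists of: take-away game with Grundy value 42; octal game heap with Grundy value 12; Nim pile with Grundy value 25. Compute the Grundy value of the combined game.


By the Sprague-Grundy theorem, the Grundy value of a sum of games is the XOR of individual Grundy values.
take-away game: Grundy value = 42. Running XOR: 0 XOR 42 = 42
octal game heap: Grundy value = 12. Running XOR: 42 XOR 12 = 38
Nim pile: Grundy value = 25. Running XOR: 38 XOR 25 = 63
The combined Grundy value is 63.

63


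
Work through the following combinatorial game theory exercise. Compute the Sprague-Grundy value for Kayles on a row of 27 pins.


Kayles: a move removes 1 or 2 adjacent pins from a contiguous row.
Removing pins from a row of k leaves two independent rows (a, b) with a + b = k - 1 (one pin) or a + b = k - 2 (two pins); an end removal gives a = 0.
By Sprague-Grundy, G(k) = mex{ G(a) XOR G(b) } over all these splits. G(0) = 0.
G(1): splits (0,0):0^0=0 -> mex({0}) = 1
G(2): splits (0,1):0^1=1 (0,0):0^0=0 -> mex({0, 1}) = 2
G(3): splits (0,2):0^2=2 (1,1):1^1=0 (0,1):0^1=1 -> mex({0, 1, 2}) = 3
G(4): splits (0,3):0^3=3 (1,2):1^2=3 (0,2):0^2=2 (1,1):1^1=0 -> mex({0, 2, 3}) = 1
G(5): splits (0,4):0^1=1 (1,3):1^3=2 (2,2):2^2=0 (0,3):0^3=3 (1,2):1^2=3 -> mex({0, 1, 2, 3}) = 4
G(6) = mex({0, 1, 2, 4}) = 3
G(7) = mex({0, 1, 3, 4, 5}) = 2
G(8) = mex({0, 2, 3, 5, 6}) = 1
G(9) = mex({0, 1, 2, 3, 6, 7}) = 4
G(10) = mex({0, 1, 3, 4, 5, 7}) = 2
G(11) = mex({0, 1, 2, 3, 4, 5}) = 6
G(12) = mex({0, 1, 2, 3, 5, 6, 7}) = 4
G(13) = mex({0, 2, 3, 4, 6, 7}) = 1
G(14) = mex({0, 1, 4, 5, 6, 7}) = 2
G(15) = mex({0, 1, 2, 3, 4, 5, 6}) = 7
G(16) = mex({0, 2, 3, 5, 6, 7}) = 1
G(17) = mex({0, 1, 2, 3, 5, 6, 7}) = 4
G(18) = mex({0, 1, 2, 4, 5, 6}) = 3
G(19) = mex({0, 1, 3, 4, 5, 7}) = 2
G(20) = mex({0, 2, 3, 4, 5, 6, 7}) = 1
G(21) = mex({0, 1, 2, 3, 5, 6, 7}) = 4
G(22) = mex({0, 1, 2, 3, 4, 5, 7}) = 6
G(23) = mex({0, 1, 2, 3, 4, 5, 6}) = 7
G(24) = mex({0, 1, 2, 3, 5, 6, 7}) = 4
G(25) = mex({0, 2, 3, 4, 6, 7}) = 1
G(26) = mex({0, 1, 3, 4, 5, 6, 7}) = 2
G(27) = mex({0, 1, 2, 3, 4, 5, 6, 7}) = 8
Therefore G(27) = 8.

8


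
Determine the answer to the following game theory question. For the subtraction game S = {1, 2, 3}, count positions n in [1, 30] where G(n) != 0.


Subtraction set S = {1, 2, 3}, so G(n) = n mod 4.
G(n) = 0 when n is a multiple of 4.
Multiples of 4 in [1, 30]: 7
N-positions (nonzero Grundy) = 30 - 7 = 23

23


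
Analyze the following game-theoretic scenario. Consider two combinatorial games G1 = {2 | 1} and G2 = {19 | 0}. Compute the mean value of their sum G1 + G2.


G1 = {2 | 1}, G2 = {19 | 0}
Each is a switch {a | b} with numbers a > b; its mean value is (a + b)/2, and mean value is additive over game sums: m(G1 + G2) = m(G1) + m(G2).
Mean of G1 = (2 + (1))/2 = 3/2 = 3/2
Mean of G2 = (19 + (0))/2 = 19/2 = 19/2
Mean of G1 + G2 = 3/2 + 19/2 = 11

11


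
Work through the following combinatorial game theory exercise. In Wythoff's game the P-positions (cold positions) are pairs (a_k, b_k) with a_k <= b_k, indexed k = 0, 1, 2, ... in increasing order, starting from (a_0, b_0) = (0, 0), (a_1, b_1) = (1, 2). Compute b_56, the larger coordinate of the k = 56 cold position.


By Wythoff's theorem, a_k = floor(k * phi) and b_k = floor(k * phi^2) = a_k + k, where phi = (1 + sqrt(5))/2 is the golden ratio.
phi = (1 + sqrt(5))/2 = 1.618034
phi^2 = phi + 1 = 2.618034
k = 56
k * phi^2 = 56 * 2.618034 = 146.609903
b_56 = floor(k * phi^2) = 146 (check: a_56 + k = 90 + 56 = 146)

146


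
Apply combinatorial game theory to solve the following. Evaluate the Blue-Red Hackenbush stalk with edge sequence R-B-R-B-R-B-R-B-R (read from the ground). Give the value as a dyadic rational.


Edges (from ground): R-B-R-B-R-B-R-B-R
By Berlekamp's sign-expansion rule, a Blue-Red Hackenbush stalk has the value of the surreal number whose sign sequence is the edge sequence with B -> + and R -> -.
Sign sequence: -+-+-+-+-
Trace the sign expansion in the surreal number tree, starting from 0:
Edge 1: R (sign -) -> bounds (-inf, 0), value = -1
Edge 2: B (sign +) -> bounds (-1, 0), value = -1/2
Edge 3: R (sign -) -> bounds (-1, -1/2), value = -3/4
Edge 4: B (sign +) -> bounds (-3/4, -1/2), value = -5/8
Edge 5: R (sign -) -> bounds (-3/4, -5/8), value = -11/16
Edge 6: B (sign +) -> bounds (-11/16, -5/8), value = -21/32
Edge 7: R (sign -) -> bounds (-11/16, -21/32), value = -43/64
Edge 8: B (sign +) -> bounds (-43/64, -21/32), value = -85/128
Edge 9: R (sign -) -> bounds (-43/64, -85/128), value = -171/256
Game value = -171/256

-171/256


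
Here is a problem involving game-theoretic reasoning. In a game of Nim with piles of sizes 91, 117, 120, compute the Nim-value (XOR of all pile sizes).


We need the XOR (exclusive or) of all pile sizes.
After XOR-ing pile 1 (size 91): 0 XOR 91 = 91
After XOR-ing pile 2 (size 117): 91 XOR 117 = 46
After XOR-ing pile 3 (size 120): 46 XOR 120 = 86
The Nim-value of this position is 86.

86


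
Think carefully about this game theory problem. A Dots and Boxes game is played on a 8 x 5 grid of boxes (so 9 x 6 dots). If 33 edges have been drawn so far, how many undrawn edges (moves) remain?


Grid: 8 x 5 boxes, i.e. 9 rows and 6 columns of dots.
Horizontal edges: (rows + 1) * cols = 9 * 5 = 45
Vertical edges: rows * (cols + 1) = 8 * 6 = 48
Total edges: 45 + 48 = 93
Edges drawn: 33
Remaining: 93 - 33 = 60

60


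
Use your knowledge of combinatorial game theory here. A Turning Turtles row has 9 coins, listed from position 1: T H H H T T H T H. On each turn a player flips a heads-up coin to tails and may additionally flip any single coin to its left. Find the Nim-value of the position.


Coins: T H H H T T H T H
Key fact: a single head at position k behaves exactly like a Nim heap of size k (turning it to T and optionally flipping a coin at j < k corresponds to moving the heap from k to j, or to 0), and heads combine as a disjunctive sum (two heads at the same place would cancel, matching j XOR j = 0). So the Nim-value is the XOR of the 1-indexed positions of the heads.
Face-up positions (1-indexed): [2, 3, 4, 7, 9]
XOR 0 with 2: 0 XOR 2 = 2
XOR 2 with 3: 2 XOR 3 = 1
XOR 1 with 4: 1 XOR 4 = 5
XOR 5 with 7: 5 XOR 7 = 2
XOR 2 with 9: 2 XOR 9 = 11
Nim-value = 11

11


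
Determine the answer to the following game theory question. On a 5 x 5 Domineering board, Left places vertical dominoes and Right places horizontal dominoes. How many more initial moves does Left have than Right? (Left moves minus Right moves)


Board is 5 x 5 (rows x cols).
Left (vertical) placements: (rows-1) * cols = 4 * 5 = 20
Right (horizontal) placements: rows * (cols-1) = 5 * 4 = 20
Advantage = Left - Right = 20 - 20 = 0

0


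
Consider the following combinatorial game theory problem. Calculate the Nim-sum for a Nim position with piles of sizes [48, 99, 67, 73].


We need the XOR (exclusive or) of all pile sizes.
After XOR-ing pile 1 (size 48): 0 XOR 48 = 48
After XOR-ing pile 2 (size 99): 48 XOR 99 = 83
After XOR-ing pile 3 (size 67): 83 XOR 67 = 16
After XOR-ing pile 4 (size 73): 16 XOR 73 = 89
The Nim-value of this position is 89.

89


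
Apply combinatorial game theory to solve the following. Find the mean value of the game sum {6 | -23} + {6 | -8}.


G1 = {6 | -23}, G2 = {6 | -8}
Each is a switch {a | b} with numbers a > b; its mean value is (a + b)/2, and mean value is additive over game sums: m(G1 + G2) = m(G1) + m(G2).
Mean of G1 = (6 + (-23))/2 = -17/2 = -17/2
Mean of G2 = (6 + (-8))/2 = -2/2 = -1
Mean of G1 + G2 = -17/2 + -1 = -19/2

-19/2


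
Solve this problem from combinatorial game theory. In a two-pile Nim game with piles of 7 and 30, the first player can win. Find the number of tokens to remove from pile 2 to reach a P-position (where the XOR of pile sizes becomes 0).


Piles: 7 and 30
Current XOR: 7 XOR 30 = 25 (non-zero, so this is an N-position).
To make the XOR zero, we need to find a move that balances the piles.
For pile 2 (size 30): target = 30 XOR 25 = 7
We reduce pile 2 from 30 to 7.
Tokens removed: 30 - 7 = 23
Verification: 7 XOR 7 = 0

23


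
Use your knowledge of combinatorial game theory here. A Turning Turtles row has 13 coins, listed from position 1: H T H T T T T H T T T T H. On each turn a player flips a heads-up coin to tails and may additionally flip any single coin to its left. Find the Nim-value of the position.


Coins: H T H T T T T H T T T T H
Key fact: a single head at position k behaves exactly like a Nim heap of size k (turning it to T and optionally flipping a coin at j < k corresponds to moving the heap from k to j, or to 0), and heads combine as a disjunctive sum (two heads at the same place would cancel, matching j XOR j = 0). So the Nim-value is the XOR of the 1-indexed positions of the heads.
Face-up positions (1-indexed): [1, 3, 8, 13]
XOR 0 with 1: 0 XOR 1 = 1
XOR 1 with 3: 1 XOR 3 = 2
XOR 2 with 8: 2 XOR 8 = 10
XOR 10 with 13: 10 XOR 13 = 7
Nim-value = 7

7


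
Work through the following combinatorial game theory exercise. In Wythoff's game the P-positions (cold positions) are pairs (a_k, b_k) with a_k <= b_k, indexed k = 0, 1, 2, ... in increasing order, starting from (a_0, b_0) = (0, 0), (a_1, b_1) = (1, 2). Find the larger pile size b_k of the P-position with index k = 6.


By Wythoff's theorem, a_k = floor(k * phi) and b_k = floor(k * phi^2) = a_k + k, where phi = (1 + sqrt(5))/2 is the golden ratio.
phi = (1 + sqrt(5))/2 = 1.618034
phi^2 = phi + 1 = 2.618034
k = 6
k * phi^2 = 6 * 2.618034 = 15.708204
b_6 = floor(k * phi^2) = 15 (check: a_6 + k = 9 + 6 = 15)

15


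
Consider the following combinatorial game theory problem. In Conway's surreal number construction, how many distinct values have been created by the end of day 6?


Day 0: {|} = 0 is born. Count = 1.
Day n: the number of surreal numbers born by day n is 2^(n+1) - 1.
By day 0: 2^1 - 1 = 1
By day 1: 2^2 - 1 = 3
By day 2: 2^3 - 1 = 7
By day 3: 2^4 - 1 = 15
By day 4: 2^5 - 1 = 31
By day 5: 2^6 - 1 = 63
By day 6: 2^7 - 1 = 127
By day 6: 127 surreal numbers.

127


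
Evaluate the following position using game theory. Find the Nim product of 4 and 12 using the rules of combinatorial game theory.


Nim multiplication is bilinear over XOR: (u XOR v) * w = (u*w) XOR (v*w).
So we split each operand into its bit components and XOR the pairwise Nim products.
4 = 4 (as XOR of powers of 2).
12 = 4 + 8 (as XOR of powers of 2).
Using the standard Nim-product table on single bits:
  2*2 = 3,   2*4 = 8,   2*8 = 12,
  4*4 = 6,   4*8 = 11,  8*8 = 13,
and  1*x = x (identity), k*l = l*k (commutative).
Pairwise Nim products:
  4 * 4 = 6
  4 * 8 = 11
XOR them: 6 XOR 11 = 13.
Result: 4 * 12 = 13 (in Nim).

13


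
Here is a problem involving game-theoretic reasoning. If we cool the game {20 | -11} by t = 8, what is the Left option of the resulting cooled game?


Original game: {20 | -11} (a switch {a | b} with a > b).
Cooling by t (for t below the temperature (a - b)/2 = 31/2) taxes each move by t: {a | b} cooled by t is {a - t | b + t}.
Cooling amount: t = 8
Cooled Left option: 20 - 8 = 12
Cooled Right option: -11 + 8 = -3
Cooled game: {12 | -3}
Left option = 12

12


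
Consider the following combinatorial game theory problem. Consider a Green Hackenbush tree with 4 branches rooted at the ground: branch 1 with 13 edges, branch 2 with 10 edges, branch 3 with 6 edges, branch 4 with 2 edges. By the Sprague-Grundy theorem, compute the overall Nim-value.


The tree has 4 branches from the ground vertex.
In Green Hackenbush, the Nim-value of a simple path of length k is k.
Branch 1: length 13, Nim-value = 13
Branch 2: length 10, Nim-value = 10
Branch 3: length 6, Nim-value = 6
Branch 4: length 2, Nim-value = 2
Total Nim-value = XOR of all branch values:
0 XOR 13 = 13
13 XOR 10 = 7
7 XOR 6 = 1
1 XOR 2 = 3
Nim-value of the tree = 3

3


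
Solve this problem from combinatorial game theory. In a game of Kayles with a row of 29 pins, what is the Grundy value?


Kayles: a move removes 1 or 2 adjacent pins from a contiguous row.
Removing pins from a row of k leaves two independent rows (a, b) with a + b = k - 1 (one pin) or a + b = k - 2 (two pins); an end removal gives a = 0.
By Sprague-Grundy, G(k) = mex{ G(a) XOR G(b) } over all these splits. G(0) = 0.
G(1): splits (0,0):0^0=0 -> mex({0}) = 1
G(2): splits (0,1):0^1=1 (0,0):0^0=0 -> mex({0, 1}) = 2
G(3): splits (0,2):0^2=2 (1,1):1^1=0 (0,1):0^1=1 -> mex({0, 1, 2}) = 3
G(4): splits (0,3):0^3=3 (1,2):1^2=3 (0,2):0^2=2 (1,1):1^1=0 -> mex({0, 2, 3}) = 1
G(5): splits (0,4):0^1=1 (1,3):1^3=2 (2,2):2^2=0 (0,3):0^3=3 (1,2):1^2=3 -> mex({0, 1, 2, 3}) = 4
G(6) = mex({0, 1, 2, 4}) = 3
G(7) = mex({0, 1, 3, 4, 5}) = 2
G(8) = mex({0, 2, 3, 5, 6}) = 1
G(9) = mex({0, 1, 2, 3, 6, 7}) = 4
G(10) = mex({0, 1, 3, 4, 5, 7}) = 2
G(11) = mex({0, 1, 2, 3, 4, 5}) = 6
G(12) = mex({0, 1, 2, 3, 5, 6, 7}) = 4
G(13) = mex({0, 2, 3, 4, 6, 7}) = 1
G(14) = mex({0, 1, 4, 5, 6, 7}) = 2
G(15) = mex({0, 1, 2, 3, 4, 5, 6}) = 7
G(16) = mex({0, 2, 3, 5, 6, 7}) = 1
G(17) = mex({0, 1, 2, 3, 5, 6, 7}) = 4
G(18) = mex({0, 1, 2, 4, 5, 6}) = 3
G(19) = mex({0, 1, 3, 4, 5, 7}) = 2
G(20) = mex({0, 2, 3, 4, 5, 6, 7}) = 1
G(21) = mex({0, 1, 2, 3, 5, 6, 7}) = 4
G(22) = mex({0, 1, 2, 3, 4, 5, 7}) = 6
G(23) = mex({0, 1, 2, 3, 4, 5, 6}) = 7
G(24) = mex({0, 1, 2, 3, 5, 6, 7}) = 4
G(25) = mex({0, 2, 3, 4, 6, 7}) = 1
G(26) = mex({0, 1, 3, 4, 5, 6, 7}) = 2
G(27) = mex({0, 1, 2, 3, 4, 5, 6, 7}) = 8
G(28) = mex({0, 1, 2, 3, 4, 6, 7, 8}) = 5
G(29) = mex({0, 1, 2, 3, 5, 6, 7, 8, 9}) = 4
Therefore G(29) = 4.

4
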